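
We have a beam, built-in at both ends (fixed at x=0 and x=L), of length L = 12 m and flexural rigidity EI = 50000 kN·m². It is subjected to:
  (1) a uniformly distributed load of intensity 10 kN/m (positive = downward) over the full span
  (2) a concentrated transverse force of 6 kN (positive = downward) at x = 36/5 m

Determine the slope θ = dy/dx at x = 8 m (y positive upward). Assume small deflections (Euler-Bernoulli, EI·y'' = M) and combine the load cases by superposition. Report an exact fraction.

Load 1 — uniform load w=10 kN/m over full span:
  θ_1 = -wx(L-x)(L-2x)/(12EI) = -10·8·(12-8)·(12-2·8)/(12·50000) = 4/1875 rad
Load 2 — point force P=6 kN at a=36/5 m (b=L-a=24/5):
  θ_2 = Pa²(L-x)(2bL-(3b+a)(L-x))/(2L³EI)  [x>a] = 6·(36/5)²·(12-8)·(2·(24/5)·12-(3·(24/5)+(36/5))·(12-8))/(2·12³·50000) = 81/390625 rad
Superposition: θ = Σ θ_i = 2743/1171875 rad ≈ 0.002341 rad

θ(8) = 2743/1171875 rad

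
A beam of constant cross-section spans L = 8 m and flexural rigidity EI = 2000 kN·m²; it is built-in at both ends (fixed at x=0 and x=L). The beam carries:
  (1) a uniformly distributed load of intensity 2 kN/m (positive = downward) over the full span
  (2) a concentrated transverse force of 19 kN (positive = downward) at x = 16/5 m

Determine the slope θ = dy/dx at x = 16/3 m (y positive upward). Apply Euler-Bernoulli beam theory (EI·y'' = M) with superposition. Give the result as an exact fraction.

θ(16/3) = 13576/1265625 rad

Load 1 — uniform load w=2 kN/m over full span:
  θ_1 = -wx(L-x)(L-2x)/(12EI) = -2·(16/3)·(8-(16/3))·(8-2·(16/3))/(12·2000) = 32/10125 rad
Load 2 — point force P=19 kN at a=16/5 m (b=L-a=24/5):
  θ_2 = Pa²(L-x)(2bL-(3b+a)(L-x))/(2L³EI)  [x>a] = 19·(16/5)²·(8-(16/3))·(2·(24/5)·8-(3·(24/5)+(16/5))·(8-(16/3)))/(2·8³·2000) = 1064/140625 rad
Superposition: θ = Σ θ_i = 13576/1265625 rad ≈ 0.010727 rad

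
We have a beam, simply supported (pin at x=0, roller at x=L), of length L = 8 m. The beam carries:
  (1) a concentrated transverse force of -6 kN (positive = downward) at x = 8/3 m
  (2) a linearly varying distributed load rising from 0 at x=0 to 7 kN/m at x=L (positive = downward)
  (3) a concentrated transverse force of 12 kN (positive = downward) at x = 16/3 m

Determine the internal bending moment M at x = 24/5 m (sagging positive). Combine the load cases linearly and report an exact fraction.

M(24/5) = 5184/125 kN·m

Load 1 — point force P=-6 kN at a=8/3 m (b=L-a=16/3):
  M_1 = Pa(L-x)/L  [x>a] = (-6)·(8/3)·(8-(24/5))/8 = -32/5 kN·m
Load 2 — triangular load w₀=7 kN/m (0→w₀ over full span):
  M_2 = w₀Lx/6 - w₀x³/(6L) = 7·8·(24/5)/6 - 7·(24/5)³/(6·8) = 3584/125 kN·m
Load 3 — point force P=12 kN at a=16/3 m (b=L-a=8/3):
  M_3 = Pbx/L  [x≤a] = 12·(8/3)·(24/5)/8 = 96/5 kN·m
Superposition: M = Σ M_i = 5184/125 kN·m ≈ 41.472000 kN·m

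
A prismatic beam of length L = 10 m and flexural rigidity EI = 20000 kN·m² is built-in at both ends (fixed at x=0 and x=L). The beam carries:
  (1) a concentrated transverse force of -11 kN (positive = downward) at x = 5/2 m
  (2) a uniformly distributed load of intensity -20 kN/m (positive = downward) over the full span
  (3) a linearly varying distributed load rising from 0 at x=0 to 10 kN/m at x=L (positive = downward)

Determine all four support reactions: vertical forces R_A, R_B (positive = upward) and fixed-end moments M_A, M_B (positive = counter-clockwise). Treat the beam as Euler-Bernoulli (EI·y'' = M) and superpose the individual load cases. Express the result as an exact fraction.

Load 1 — point force P=-11 kN at a=5/2 m (b=L-a=15/2):
  R_A = Pb²(3a+b)/L³ = (-11)·(15/2)²·(3·(5/2)+(15/2))/10³ = -297/32 kN
  M_A = Pab²/L² = (-11)·(5/2)·(15/2)²/10² = -495/32 kN·m
  R_B = Pa²(a+3b)/L³ = (-11)·(5/2)²·((5/2)+3·(15/2))/10³ = -55/32 kN
  M_B = -Pa²b/L² = -(-11)·(5/2)²·(15/2)/10² = 165/32 kN·m
Load 2 — uniform load w=-20 kN/m over full span:
  R_A = wL/2 = (-20)·10/2 = -100 kN
  M_A = wL²/12 = (-20)·10²/12 = -500/3 kN·m
  R_B = wL/2 = (-20)·10/2 = -100 kN
  M_B = -wL²/12 = -(-20)·10²/12 = 500/3 kN·m
Load 3 — triangular load w₀=10 kN/m (0→w₀ over full span):
  R_A = 3w₀L/20 = 3·10·10/20 = 15 kN
  M_A = w₀L²/30 = 10·10²/30 = 100/3 kN·m
  R_B = 7w₀L/20 = 7·10·10/20 = 35 kN
  M_B = -w₀L²/20 = -10·10²/20 = -50 kN·m
Superposition: R_A = -3017/32 kN, M_A = -14285/96 kN·m, R_B = -2135/32 kN, M_B = 11695/96 kN·m

R_A = -3017/32 kN, M_A = -14285/96 kN·m, R_B = -2135/32 kN, M_B = 11695/96 kN·m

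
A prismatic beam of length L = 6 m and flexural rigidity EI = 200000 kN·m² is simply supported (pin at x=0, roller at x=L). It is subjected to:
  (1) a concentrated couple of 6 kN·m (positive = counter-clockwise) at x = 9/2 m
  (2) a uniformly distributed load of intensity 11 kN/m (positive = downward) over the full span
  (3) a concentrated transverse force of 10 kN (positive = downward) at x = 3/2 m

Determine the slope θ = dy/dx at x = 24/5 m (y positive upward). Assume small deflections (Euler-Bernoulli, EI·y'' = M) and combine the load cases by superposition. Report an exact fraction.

θ(24/5) = 191031/400000000 rad

Load 1 — applied couple M₀=6 kN·m at a=9/2 m (b=L-a=3/2):
  θ_1 = (M₀x²/(2L)-M₀(x-a)+C₁)/EI  [x>a] with C₁=M₀(3b²-L²)/(6L)=-39/8 = (6·(24/5)²/(2·6)-6·((24/5)-(9/2))+(-39/8))/200000 = 969/40000000 rad
Load 2 — uniform load w=11 kN/m over full span:
  θ_2 = -w(L³-6Lx²+4x³)/(24EI) = -11·(6³-6·6·(24/5)²+4·(24/5)³)/(24·200000) = 9801/25000000 rad
Load 3 — point force P=10 kN at a=3/2 m (b=L-a=9/2):
  θ_3 = -Pa(2L²-6Lx+3x²+a²)/(6LEI)  [x>a] = -10·(3/2)·(2·6²-6·6·(24/5)+3·(24/5)²+(3/2)²)/(6·6·200000) = 981/16000000 rad
Superposition: θ = Σ θ_i = 191031/400000000 rad ≈ 0.000478 rad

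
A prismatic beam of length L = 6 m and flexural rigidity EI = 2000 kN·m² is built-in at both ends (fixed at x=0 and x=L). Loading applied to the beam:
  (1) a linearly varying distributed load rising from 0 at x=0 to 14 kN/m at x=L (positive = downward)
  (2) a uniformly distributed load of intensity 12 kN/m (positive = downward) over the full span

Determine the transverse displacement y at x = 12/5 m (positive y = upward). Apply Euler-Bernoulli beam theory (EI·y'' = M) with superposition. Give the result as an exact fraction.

y(12/5) = -56862/1953125 m

Load 1 — triangular load w₀=14 kN/m (0→w₀ over full span):
  y_1 = -w₀x²(L-x)²(x+2L)/(120LEI) = -14·(12/5)²·(6-(12/5))²·((12/5)+2·6)/(120·6·2000) = -20412/1953125 m
Load 2 — uniform load w=12 kN/m over full span:
  y_2 = -wx²(L-x)²/(24EI) = -12·(12/5)²·(6-(12/5))²/(24·2000) = -1458/78125 m
Superposition: y = Σ y_i = -56862/1953125 m ≈ -0.029113 m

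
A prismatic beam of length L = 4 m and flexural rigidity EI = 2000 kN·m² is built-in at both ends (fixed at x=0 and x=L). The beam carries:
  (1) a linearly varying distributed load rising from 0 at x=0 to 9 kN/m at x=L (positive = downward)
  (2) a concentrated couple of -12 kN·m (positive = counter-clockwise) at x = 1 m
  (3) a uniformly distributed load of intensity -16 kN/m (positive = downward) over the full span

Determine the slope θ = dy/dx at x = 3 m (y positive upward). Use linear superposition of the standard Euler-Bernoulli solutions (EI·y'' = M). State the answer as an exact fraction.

Load 1 — triangular load w₀=9 kN/m (0→w₀ over full span):
  θ_1 = -w₀(2x(L-x)(L-2x)(x+2L)+x²(L-x)²)/(120LEI) = -9·(2·3·(4-3)·(4-2·3)·(3+2·4)+3²·(4-3)²)/(120·4·2000) = 369/320000 rad
Load 2 — applied couple M₀=-12 kN·m at a=1 m (b=L-a=3):
  θ_2 = (R_Ax²/2 - M_Ax - M₀(x-a))/EI  [x>a] with R_A=-27/8, M_A=9/4 = ((-27/8)·3²/2 - (9/4)·3 - (-12)·(3-1))/2000 = 33/32000 rad
Load 3 — uniform load w=-16 kN/m over full span:
  θ_3 = -wx(L-x)(L-2x)/(12EI) = -(-16)·3·(4-3)·(4-2·3)/(12·2000) = -1/250 rad
Superposition: θ = Σ θ_i = -581/320000 rad ≈ -0.001816 rad

θ(3) = -581/320000 rad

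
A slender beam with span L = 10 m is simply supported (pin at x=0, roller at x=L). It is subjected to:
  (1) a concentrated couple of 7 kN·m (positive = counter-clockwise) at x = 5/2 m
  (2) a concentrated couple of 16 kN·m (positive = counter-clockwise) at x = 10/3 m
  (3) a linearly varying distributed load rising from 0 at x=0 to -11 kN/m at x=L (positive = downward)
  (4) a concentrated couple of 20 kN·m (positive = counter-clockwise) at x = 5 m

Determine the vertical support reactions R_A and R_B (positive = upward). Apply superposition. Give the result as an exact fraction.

R_A = -421/30 kN, R_B = -1229/30 kN

Load 1 — applied couple M₀=7 kN·m at a=5/2 m (b=L-a=15/2):
  R_A = M₀/L = 7/10 kN
  R_B = -M₀/L = -7/10 kN
Load 2 — applied couple M₀=16 kN·m at a=10/3 m (b=L-a=20/3):
  R_A = M₀/L = 16/10 = 8/5 kN
  R_B = -M₀/L = -16/10 = -8/5 kN
Load 3 — triangular load w₀=-11 kN/m (0→w₀ over full span):
  R_A = w₀L/6 = (-11)·10/6 = -55/3 kN
  R_B = w₀L/3 = (-11)·10/3 = -110/3 kN
Load 4 — applied couple M₀=20 kN·m at a=5 m (b=L-a=5):
  R_A = M₀/L = 20/10 = 2 kN
  R_B = -M₀/L = -20/10 = -2 kN
Superposition: R_A = -421/30 kN, R_B = -1229/30 kN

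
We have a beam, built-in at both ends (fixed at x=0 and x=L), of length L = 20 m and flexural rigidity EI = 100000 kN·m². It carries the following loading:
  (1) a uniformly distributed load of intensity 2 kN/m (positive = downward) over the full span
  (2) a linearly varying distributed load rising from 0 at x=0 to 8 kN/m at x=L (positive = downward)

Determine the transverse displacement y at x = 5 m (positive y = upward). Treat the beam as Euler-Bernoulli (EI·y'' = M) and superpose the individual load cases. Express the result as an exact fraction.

y(5) = -21/1600 m

Load 1 — uniform load w=2 kN/m over full span:
  y_1 = -wx²(L-x)²/(24EI) = -2·5²·(20-5)²/(24·100000) = -3/640 m
Load 2 — triangular load w₀=8 kN/m (0→w₀ over full span):
  y_2 = -w₀x²(L-x)²(x+2L)/(120LEI) = -8·5²·(20-5)²·(5+2·20)/(120·20·100000) = -27/3200 m
Superposition: y = Σ y_i = -21/1600 m ≈ -0.013125 m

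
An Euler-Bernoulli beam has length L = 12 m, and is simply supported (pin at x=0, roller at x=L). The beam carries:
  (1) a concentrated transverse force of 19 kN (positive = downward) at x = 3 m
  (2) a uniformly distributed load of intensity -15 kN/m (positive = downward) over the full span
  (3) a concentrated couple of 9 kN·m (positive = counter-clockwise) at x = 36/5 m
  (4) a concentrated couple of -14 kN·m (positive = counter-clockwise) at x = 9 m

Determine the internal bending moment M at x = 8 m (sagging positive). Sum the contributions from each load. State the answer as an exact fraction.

Load 1 — point force P=19 kN at a=3 m (b=L-a=9):
  M_1 = Pa(L-x)/L  [x>a] = 19·3·(12-8)/12 = 19 kN·m
Load 2 — uniform load w=-15 kN/m over full span:
  M_2 = wx(L-x)/2 = (-15)·8·(12-8)/2 = -240 kN·m
Load 3 — applied couple M₀=9 kN·m at a=36/5 m (b=L-a=24/5):
  M_3 = M₀x/L - M₀  [x>a] = 9·8/12 - 9 = -3 kN·m
Load 4 — applied couple M₀=-14 kN·m at a=9 m (b=L-a=3):
  M_4 = M₀x/L  [x≤a] = (-14)·8/12 = -28/3 kN·m
Superposition: M = Σ M_i = -700/3 kN·m ≈ -233.333333 kN·m

M(8) = -700/3 kN·m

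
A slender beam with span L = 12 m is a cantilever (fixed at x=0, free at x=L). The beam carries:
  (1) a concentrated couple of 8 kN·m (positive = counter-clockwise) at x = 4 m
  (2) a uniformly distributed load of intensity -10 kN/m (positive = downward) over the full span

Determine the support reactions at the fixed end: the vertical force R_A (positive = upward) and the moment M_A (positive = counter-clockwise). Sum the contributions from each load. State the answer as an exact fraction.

Load 1 — applied couple M₀=8 kN·m at a=4 m (b=L-a=8):
  R_A = 0 kN
  M_A = -M₀ = -8 kN·m
Load 2 — uniform load w=-10 kN/m over full span:
  R_A = wL = (-10)·12 = -120 kN
  M_A = wL²/2 = (-10)·12²/2 = -720 kN·m
Superposition: R_A = -120 kN, M_A = -728 kN·m

R_A = -120 kN, M_A = -728 kN·m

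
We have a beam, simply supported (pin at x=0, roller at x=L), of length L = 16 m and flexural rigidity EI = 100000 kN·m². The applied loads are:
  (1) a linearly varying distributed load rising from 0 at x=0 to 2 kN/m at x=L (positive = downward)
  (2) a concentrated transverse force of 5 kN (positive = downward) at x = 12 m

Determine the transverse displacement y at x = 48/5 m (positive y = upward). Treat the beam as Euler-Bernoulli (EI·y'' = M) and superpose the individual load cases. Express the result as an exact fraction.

y(48/5) = -1645541/146484375 m

Load 1 — triangular load w₀=2 kN/m (0→w₀ over full span):
  y_1 = -w₀x(7L⁴-10L²x²+3x⁴)/(360LEI) = -2·(48/5)·(7·16⁴-10·16²·(48/5)²+3·(48/5)⁴)/(360·16·100000) = -1212416/146484375 m
Load 2 — point force P=5 kN at a=12 m (b=L-a=4):
  y_2 = -Pbx(L²-b²-x²)/(6LEI)  [x≤a] = -5·4·(48/5)·(16²-4²-(48/5)²)/(6·16·100000) = -231/78125 m
Superposition: y = Σ y_i = -1645541/146484375 m ≈ -0.011234 m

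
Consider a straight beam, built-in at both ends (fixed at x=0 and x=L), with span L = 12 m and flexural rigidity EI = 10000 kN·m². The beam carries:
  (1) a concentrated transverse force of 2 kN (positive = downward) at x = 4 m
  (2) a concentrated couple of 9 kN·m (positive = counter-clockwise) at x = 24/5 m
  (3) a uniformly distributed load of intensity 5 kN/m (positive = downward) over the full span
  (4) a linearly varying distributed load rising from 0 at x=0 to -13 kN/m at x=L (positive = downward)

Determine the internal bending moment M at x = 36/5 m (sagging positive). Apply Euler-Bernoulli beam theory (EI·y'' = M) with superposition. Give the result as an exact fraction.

Load 1 — point force P=2 kN at a=4 m (b=L-a=8):
  M_1 = Pa²(a+3b)(L-x)/L³ - Pa²b/L²  [x>a] = 2·4²·(4+3·8)·(12-(36/5))/12³ - 2·4²·8/12² = 32/45 kN·m
Load 2 — applied couple M₀=9 kN·m at a=24/5 m (b=L-a=36/5):
  M_2 = R_Ax - M_A - M₀  [x>a] with R_A=27/25, M_A=27/25 = (27/25)·(36/5) - (27/25) - 9 = -288/125 kN·m
Load 3 — uniform load w=5 kN/m over full span:
  M_3 = wLx/2 - wL²/12 - wx²/2 = 5·12·(36/5)/2 - 5·12²/12 - 5·(36/5)²/2 = 132/5 kN·m
Load 4 — triangular load w₀=-13 kN/m (0→w₀ over full span):
  M_4 = 3w₀Lx/20 - w₀L²/30 - w₀x³/(6L) = 3·(-13)·12·(36/5)/20 - (-13)·12²/30 - (-13)·(36/5)³/(6·12) = -4836/125 kN·m
Superposition: M = Σ M_i = -15616/1125 kN·m ≈ -13.880889 kN·m

M(36/5) = -15616/1125 kN·m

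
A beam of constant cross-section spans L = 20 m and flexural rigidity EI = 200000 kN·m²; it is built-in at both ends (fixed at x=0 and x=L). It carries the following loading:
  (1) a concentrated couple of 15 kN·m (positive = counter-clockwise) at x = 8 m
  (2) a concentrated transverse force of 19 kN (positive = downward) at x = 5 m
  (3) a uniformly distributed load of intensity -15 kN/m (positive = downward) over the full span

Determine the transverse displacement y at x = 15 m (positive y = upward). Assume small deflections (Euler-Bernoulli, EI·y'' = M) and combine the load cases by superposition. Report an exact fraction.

y(15) = 26053/1536000 m

Load 1 — applied couple M₀=15 kN·m at a=8 m (b=L-a=12):
  y_1 = (R_Ax³/6 - M_Ax²/2 - M₀(x-a)²/2)/EI  [x>a] with R_A=27/25, M_A=9/5 = ((27/25)·15³/6 - (9/5)·15²/2 - 15·(15-8)²/2)/200000 = 3/16000 m
Load 2 — point force P=19 kN at a=5 m (b=L-a=15):
  y_2 = -Pa²(L-x)²(3bL-(3b+a)(L-x))/(6L³EI)  [x>a] = -19·5²·(20-15)²·(3·15·20-(3·15+5)·(20-15))/(6·20³·200000) = -247/307200 m
Load 3 — uniform load w=-15 kN/m over full span:
  y_3 = -wx²(L-x)²/(24EI) = -(-15)·15²·(20-15)²/(24·200000) = 9/512 m
Superposition: y = Σ y_i = 26053/1536000 m ≈ 0.016962 m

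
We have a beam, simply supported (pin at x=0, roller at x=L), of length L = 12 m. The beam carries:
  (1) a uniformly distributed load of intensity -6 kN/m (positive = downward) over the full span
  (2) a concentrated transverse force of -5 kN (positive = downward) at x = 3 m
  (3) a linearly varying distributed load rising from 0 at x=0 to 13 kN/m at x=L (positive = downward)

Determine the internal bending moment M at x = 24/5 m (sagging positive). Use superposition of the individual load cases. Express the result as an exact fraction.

M(24/5) = -981/125 kN·m

Load 1 — uniform load w=-6 kN/m over full span:
  M_1 = wx(L-x)/2 = (-6)·(24/5)·(12-(24/5))/2 = -2592/25 kN·m
Load 2 — point force P=-5 kN at a=3 m (b=L-a=9):
  M_2 = Pa(L-x)/L  [x>a] = (-5)·3·(12-(24/5))/12 = -9 kN·m
Load 3 — triangular load w₀=13 kN/m (0→w₀ over full span):
  M_3 = w₀Lx/6 - w₀x³/(6L) = 13·12·(24/5)/6 - 13·(24/5)³/(6·12) = 13104/125 kN·m
Superposition: M = Σ M_i = -981/125 kN·m ≈ -7.848000 kN·m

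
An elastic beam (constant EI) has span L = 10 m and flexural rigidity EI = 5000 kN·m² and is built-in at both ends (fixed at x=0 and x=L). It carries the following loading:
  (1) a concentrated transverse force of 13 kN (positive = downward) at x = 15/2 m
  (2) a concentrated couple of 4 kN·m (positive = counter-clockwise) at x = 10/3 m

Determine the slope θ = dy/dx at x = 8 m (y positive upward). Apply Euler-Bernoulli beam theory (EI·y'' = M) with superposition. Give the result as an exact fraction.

Load 1 — point force P=13 kN at a=15/2 m (b=L-a=5/2):
  θ_1 = Pa²(L-x)(2bL-(3b+a)(L-x))/(2L³EI)  [x>a] = 13·(15/2)²·(10-8)·(2·(5/2)·10-(3·(5/2)+(15/2))·(10-8))/(2·10³·5000) = 117/40000 rad
Load 2 — applied couple M₀=4 kN·m at a=10/3 m (b=L-a=20/3):
  θ_2 = (R_Ax²/2 - M_Ax - M₀(x-a))/EI  [x>a] with R_A=8/15, M_A=0 = ((8/15)·8²/2 - 0·8 - 4·(8-(10/3)))/5000 = -1/3125 rad
Superposition: θ = Σ θ_i = 521/200000 rad ≈ 0.002605 rad

θ(8) = 521/200000 rad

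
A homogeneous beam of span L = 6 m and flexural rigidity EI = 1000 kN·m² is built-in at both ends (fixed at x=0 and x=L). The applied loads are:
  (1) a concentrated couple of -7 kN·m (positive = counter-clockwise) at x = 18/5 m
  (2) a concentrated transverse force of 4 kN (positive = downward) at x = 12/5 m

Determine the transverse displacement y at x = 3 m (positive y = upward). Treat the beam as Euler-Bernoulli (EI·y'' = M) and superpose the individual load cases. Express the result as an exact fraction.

Load 1 — applied couple M₀=-7 kN·m at a=18/5 m (b=L-a=12/5):
  y_1 = (R_Ax³/6 - M_Ax²/2)/EI  [x≤a] with R_A=-42/25, M_A=-56/25 = ((-42/25)·3³/6 - (-56/25)·3²/2)/1000 = 63/25000 m
Load 2 — point force P=4 kN at a=12/5 m (b=L-a=18/5):
  y_2 = -Pa²(L-x)²(3bL-(3b+a)(L-x))/(6L³EI)  [x>a] = -4·(12/5)²·(6-3)²·(3·(18/5)·6-(3·(18/5)+(12/5))·(6-3))/(6·6³·1000) = -63/15625 m
Superposition: y = Σ y_i = -189/125000 m ≈ -0.001512 m

y(3) = -189/125000 m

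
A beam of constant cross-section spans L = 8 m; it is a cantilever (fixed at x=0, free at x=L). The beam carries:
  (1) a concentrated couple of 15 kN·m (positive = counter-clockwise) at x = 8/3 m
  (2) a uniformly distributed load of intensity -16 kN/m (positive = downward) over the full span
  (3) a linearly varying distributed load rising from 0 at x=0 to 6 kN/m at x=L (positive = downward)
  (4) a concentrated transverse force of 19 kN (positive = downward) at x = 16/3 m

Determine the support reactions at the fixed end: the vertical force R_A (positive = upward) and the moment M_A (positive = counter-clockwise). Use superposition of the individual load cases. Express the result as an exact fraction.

Load 1 — applied couple M₀=15 kN·m at a=8/3 m (b=L-a=16/3):
  R_A = 0 kN
  M_A = -M₀ = -15 kN·m
Load 2 — uniform load w=-16 kN/m over full span:
  R_A = wL = (-16)·8 = -128 kN
  M_A = wL²/2 = (-16)·8²/2 = -512 kN·m
Load 3 — triangular load w₀=6 kN/m (0→w₀ over full span):
  R_A = w₀L/2 = 6·8/2 = 24 kN
  M_A = w₀L²/3 = 6·8²/3 = 128 kN·m
Load 4 — point force P=19 kN at a=16/3 m (b=L-a=8/3):
  R_A = P = 19 kN
  M_A = Pa = 19·(16/3) = 304/3 kN·m
Superposition: R_A = -85 kN, M_A = -893/3 kN·m

R_A = -85 kN, M_A = -893/3 kN·m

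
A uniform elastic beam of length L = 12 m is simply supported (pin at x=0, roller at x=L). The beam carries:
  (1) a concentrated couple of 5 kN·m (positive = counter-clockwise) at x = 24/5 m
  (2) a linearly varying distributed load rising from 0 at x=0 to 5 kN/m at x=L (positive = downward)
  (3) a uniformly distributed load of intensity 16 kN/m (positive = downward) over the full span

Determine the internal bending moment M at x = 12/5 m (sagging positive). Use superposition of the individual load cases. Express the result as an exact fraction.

Load 1 — applied couple M₀=5 kN·m at a=24/5 m (b=L-a=36/5):
  M_1 = M₀x/L  [x≤a] = 5·(12/5)/12 = 1 kN·m
Load 2 — triangular load w₀=5 kN/m (0→w₀ over full span):
  M_2 = w₀Lx/6 - w₀x³/(6L) = 5·12·(12/5)/6 - 5·(12/5)³/(6·12) = 576/25 kN·m
Load 3 — uniform load w=16 kN/m over full span:
  M_3 = wx(L-x)/2 = 16·(12/5)·(12-(12/5))/2 = 4608/25 kN·m
Superposition: M = Σ M_i = 5209/25 kN·m ≈ 208.360000 kN·m

M(12/5) = 5209/25 kN·m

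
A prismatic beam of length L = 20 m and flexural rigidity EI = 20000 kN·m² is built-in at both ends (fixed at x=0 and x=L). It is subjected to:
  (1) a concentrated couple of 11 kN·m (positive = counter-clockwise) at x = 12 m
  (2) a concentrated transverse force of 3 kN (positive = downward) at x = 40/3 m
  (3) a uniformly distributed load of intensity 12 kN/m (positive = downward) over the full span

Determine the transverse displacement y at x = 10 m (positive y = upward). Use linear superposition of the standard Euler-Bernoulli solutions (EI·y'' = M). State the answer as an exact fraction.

y(10) = -4334/16875 m

Load 1 — applied couple M₀=11 kN·m at a=12 m (b=L-a=8):
  y_1 = (R_Ax³/6 - M_Ax²/2)/EI  [x≤a] with R_A=99/125, M_A=88/25 = ((99/125)·10³/6 - (88/25)·10²/2)/20000 = -11/5000 m
Load 2 — point force P=3 kN at a=40/3 m (b=L-a=20/3):
  y_2 = -Pb²x²(3aL-(3a+b)x)/(6L³EI)  [x≤a] = -3·(20/3)²·10²·(3·(40/3)·20-(3·(40/3)+(20/3))·10)/(6·20³·20000) = -1/216 m
Load 3 — uniform load w=12 kN/m over full span:
  y_3 = -wx²(L-x)²/(24EI) = -12·10²·(20-10)²/(24·20000) = -1/4 m
Superposition: y = Σ y_i = -4334/16875 m ≈ -0.256830 m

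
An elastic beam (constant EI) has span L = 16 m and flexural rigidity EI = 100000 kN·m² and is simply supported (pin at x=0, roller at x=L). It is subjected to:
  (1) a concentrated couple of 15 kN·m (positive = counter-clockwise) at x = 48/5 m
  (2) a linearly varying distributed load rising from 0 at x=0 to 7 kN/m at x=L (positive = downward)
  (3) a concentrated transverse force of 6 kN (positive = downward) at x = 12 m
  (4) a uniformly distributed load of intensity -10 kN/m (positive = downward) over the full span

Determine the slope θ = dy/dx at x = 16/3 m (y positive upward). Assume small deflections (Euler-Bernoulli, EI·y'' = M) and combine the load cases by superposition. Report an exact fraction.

Load 1 — applied couple M₀=15 kN·m at a=48/5 m (b=L-a=32/5):
  θ_1 = (M₀x²/(2L)+C₁)/EI  [x≤a] with C₁=M₀(3b²-L²)/(6L)=-104/5 = (15·(16/3)²/(2·16)+(-104/5))/100000 = -7/93750 rad
Load 2 — triangular load w₀=7 kN/m (0→w₀ over full span):
  θ_2 = -w₀(7L⁴-30L²x²+15x⁴)/(360LEI) = -7·(7·16⁴-30·16²·(16/3)²+15·(16/3)⁴)/(360·16·100000) = -11648/3796875 rad
Load 3 — point force P=6 kN at a=12 m (b=L-a=4):
  θ_3 = -Pb(L²-b²-3x²)/(6LEI)  [x≤a] = -6·4·(16²-4²-3·(16/3)²)/(6·16·100000) = -29/75000 rad
Load 4 — uniform load w=-10 kN/m over full span:
  θ_4 = -w(L³-6Lx²+4x³)/(24EI) = -(-10)·(16³-6·16·(16/3)²+4·(16/3)³)/(24·100000) = 416/50625 rad
Superposition: θ = Σ θ_i = 142403/30375000 rad ≈ 0.004688 rad

θ(16/3) = 142403/30375000 rad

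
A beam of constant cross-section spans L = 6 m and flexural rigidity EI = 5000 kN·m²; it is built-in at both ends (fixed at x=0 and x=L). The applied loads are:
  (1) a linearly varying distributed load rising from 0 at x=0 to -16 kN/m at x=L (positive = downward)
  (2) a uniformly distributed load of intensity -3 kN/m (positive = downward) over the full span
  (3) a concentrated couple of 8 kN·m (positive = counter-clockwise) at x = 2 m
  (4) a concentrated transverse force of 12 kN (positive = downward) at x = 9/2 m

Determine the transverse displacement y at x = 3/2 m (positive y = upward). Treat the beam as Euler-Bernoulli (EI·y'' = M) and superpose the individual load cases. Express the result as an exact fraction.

y(3/2) = 5639/1600000 m

Load 1 — triangular load w₀=-16 kN/m (0→w₀ over full span):
  y_1 = -w₀x²(L-x)²(x+2L)/(120LEI) = -(-16)·(3/2)²·(6-(3/2))²·((3/2)+2·6)/(120·6·5000) = 2187/800000 m
Load 2 — uniform load w=-3 kN/m over full span:
  y_2 = -wx²(L-x)²/(24EI) = -(-3)·(3/2)²·(6-(3/2))²/(24·5000) = 729/640000 m
Load 3 — applied couple M₀=8 kN·m at a=2 m (b=L-a=4):
  y_3 = (R_Ax³/6 - M_Ax²/2)/EI  [x≤a] with R_A=16/9, M_A=0 = ((16/9)·(3/2)³/6 - 0·(3/2)²/2)/5000 = 1/5000 m
Load 4 — point force P=12 kN at a=9/2 m (b=L-a=3/2):
  y_4 = -Pb²x²(3aL-(3a+b)x)/(6L³EI)  [x≤a] = -12·(3/2)²·(3/2)²·(3·(9/2)·6-(3·(9/2)+(3/2))·(3/2))/(6·6³·5000) = -351/640000 m
Superposition: y = Σ y_i = 5639/1600000 m ≈ 0.003524 m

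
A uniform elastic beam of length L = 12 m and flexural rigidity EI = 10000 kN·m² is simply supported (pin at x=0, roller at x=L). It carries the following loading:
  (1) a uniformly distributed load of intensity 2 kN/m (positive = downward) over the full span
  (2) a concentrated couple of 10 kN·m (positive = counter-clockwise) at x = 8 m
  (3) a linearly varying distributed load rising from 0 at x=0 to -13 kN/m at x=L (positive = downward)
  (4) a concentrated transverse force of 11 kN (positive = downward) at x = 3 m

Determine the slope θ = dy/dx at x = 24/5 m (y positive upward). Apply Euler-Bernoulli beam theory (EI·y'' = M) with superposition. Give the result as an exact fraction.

Load 1 — uniform load w=2 kN/m over full span:
  θ_1 = -w(L³-6Lx²+4x³)/(24EI) = -2·(12³-6·12·(24/5)²+4·(24/5)³)/(24·10000) = -333/78125 rad
Load 2 — applied couple M₀=10 kN·m at a=8 m (b=L-a=4):
  θ_2 = (M₀x²/(2L)+C₁)/EI  [x≤a] with C₁=M₀(3b²-L²)/(6L)=-40/3 = (10·(24/5)²/(2·12)+(-40/3))/10000 = -7/18750 rad
Load 3 — triangular load w₀=-13 kN/m (0→w₀ over full span):
  θ_3 = -w₀(7L⁴-30L²x²+15x⁴)/(360LEI) = -(-13)·(7·12⁴-30·12²·(24/5)²+15·(24/5)⁴)/(360·12·10000) = 12597/781250 rad
Load 4 — point force P=11 kN at a=3 m (b=L-a=9):
  θ_4 = -Pa(2L²-6Lx+3x²+a²)/(6LEI)  [x>a] = -11·3·(2·12²-6·12·(24/5)+3·(24/5)²+3²)/(6·12·10000) = -1881/2000000 rad
Superposition: θ = Σ θ_i = 1582189/150000000 rad ≈ 0.010548 rad

θ(24/5) = 1582189/150000000 rad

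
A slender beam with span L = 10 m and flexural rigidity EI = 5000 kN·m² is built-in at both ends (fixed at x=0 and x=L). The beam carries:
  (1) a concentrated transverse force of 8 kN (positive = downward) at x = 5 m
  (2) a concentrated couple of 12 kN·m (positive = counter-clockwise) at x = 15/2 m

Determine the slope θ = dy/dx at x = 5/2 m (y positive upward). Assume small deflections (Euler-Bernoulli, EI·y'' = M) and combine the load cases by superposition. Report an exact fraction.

Load 1 — point force P=8 kN at a=5 m (b=L-a=5):
  θ_1 = -Pb²x(2aL-(3a+b)x)/(2L³EI)  [x≤a] = -8·5²·(5/2)·(2·5·10-(3·5+5)·(5/2))/(2·10³·5000) = -1/400 rad
Load 2 — applied couple M₀=12 kN·m at a=15/2 m (b=L-a=5/2):
  θ_2 = (R_Ax²/2 - M_Ax)/EI  [x≤a] with R_A=27/20, M_A=15/4 = ((27/20)·(5/2)²/2 - (15/4)·(5/2))/5000 = -33/32000 rad
Superposition: θ = Σ θ_i = -113/32000 rad ≈ -0.003531 rad

θ(5/2) = -113/32000 rad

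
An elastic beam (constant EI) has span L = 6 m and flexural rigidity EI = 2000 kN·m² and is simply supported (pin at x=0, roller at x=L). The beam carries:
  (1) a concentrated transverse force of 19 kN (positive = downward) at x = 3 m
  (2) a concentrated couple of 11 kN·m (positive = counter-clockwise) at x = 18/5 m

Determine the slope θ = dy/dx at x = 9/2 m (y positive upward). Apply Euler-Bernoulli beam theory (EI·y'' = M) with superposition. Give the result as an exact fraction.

θ(9/2) = 7001/400000 rad

Load 1 — point force P=19 kN at a=3 m (b=L-a=3):
  θ_1 = -Pa(2L²-6Lx+3x²+a²)/(6LEI)  [x>a] = -19·3·(2·6²-6·6·(9/2)+3·(9/2)²+3²)/(6·6·2000) = 513/32000 rad
Load 2 — applied couple M₀=11 kN·m at a=18/5 m (b=L-a=12/5):
  θ_2 = (M₀x²/(2L)-M₀(x-a)+C₁)/EI  [x>a] with C₁=M₀(3b²-L²)/(6L)=-143/25 = (11·(9/2)²/(2·6)-11·((9/2)-(18/5))+(-143/25))/2000 = 1177/800000 rad
Superposition: θ = Σ θ_i = 7001/400000 rad ≈ 0.017503 rad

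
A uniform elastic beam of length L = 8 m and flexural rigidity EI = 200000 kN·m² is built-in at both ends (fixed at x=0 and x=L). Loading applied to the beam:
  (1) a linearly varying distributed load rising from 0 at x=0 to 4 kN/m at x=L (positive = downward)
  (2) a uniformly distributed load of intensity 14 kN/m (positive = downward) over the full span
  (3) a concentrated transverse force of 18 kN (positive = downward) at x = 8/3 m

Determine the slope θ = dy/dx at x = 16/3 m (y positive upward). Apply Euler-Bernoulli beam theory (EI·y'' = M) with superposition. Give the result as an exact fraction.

θ(16/3) = 1177/3796875 rad

Load 1 — triangular load w₀=4 kN/m (0→w₀ over full span):
  θ_1 = -w₀(2x(L-x)(L-2x)(x+2L)+x²(L-x)²)/(120LEI) = -4·(2·(16/3)·(8-(16/3))·(8-2·(16/3))·((16/3)+2·8)+(16/3)²·(8-(16/3))²)/(120·8·200000) = 112/3796875 rad
Load 2 — uniform load w=14 kN/m over full span:
  θ_2 = -wx(L-x)(L-2x)/(12EI) = -14·(16/3)·(8-(16/3))·(8-2·(16/3))/(12·200000) = 56/253125 rad
Load 3 — point force P=18 kN at a=8/3 m (b=L-a=16/3):
  θ_3 = Pa²(L-x)(2bL-(3b+a)(L-x))/(2L³EI)  [x>a] = 18·(8/3)²·(8-(16/3))·(2·(16/3)·8-(3·(16/3)+(8/3))·(8-(16/3)))/(2·8³·200000) = 1/16875 rad
Superposition: θ = Σ θ_i = 1177/3796875 rad ≈ 0.000310 rad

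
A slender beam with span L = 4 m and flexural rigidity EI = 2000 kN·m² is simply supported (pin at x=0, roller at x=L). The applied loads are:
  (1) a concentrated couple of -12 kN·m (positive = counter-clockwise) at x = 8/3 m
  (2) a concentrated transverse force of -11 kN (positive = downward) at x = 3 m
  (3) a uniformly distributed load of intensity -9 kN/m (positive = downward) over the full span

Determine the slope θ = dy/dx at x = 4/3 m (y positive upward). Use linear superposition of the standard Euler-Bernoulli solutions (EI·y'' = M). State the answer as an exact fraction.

Load 1 — applied couple M₀=-12 kN·m at a=8/3 m (b=L-a=4/3):
  θ_1 = (M₀x²/(2L)+C₁)/EI  [x≤a] with C₁=M₀(3b²-L²)/(6L)=16/3 = ((-12)·(4/3)²/(2·4)+(16/3))/2000 = 1/750 rad
Load 2 — point force P=-11 kN at a=3 m (b=L-a=1):
  θ_2 = -Pb(L²-b²-3x²)/(6LEI)  [x≤a] = -(-11)·1·(4²-1²-3·(4/3)²)/(6·4·2000) = 319/144000 rad
Load 3 — uniform load w=-9 kN/m over full span:
  θ_3 = -w(L³-6Lx²+4x³)/(24EI) = -(-9)·(4³-6·4·(4/3)²+4·(4/3)³)/(24·2000) = 13/2250 rad
Superposition: θ = Σ θ_i = 1343/144000 rad ≈ 0.009326 rad

θ(4/3) = 1343/144000 rad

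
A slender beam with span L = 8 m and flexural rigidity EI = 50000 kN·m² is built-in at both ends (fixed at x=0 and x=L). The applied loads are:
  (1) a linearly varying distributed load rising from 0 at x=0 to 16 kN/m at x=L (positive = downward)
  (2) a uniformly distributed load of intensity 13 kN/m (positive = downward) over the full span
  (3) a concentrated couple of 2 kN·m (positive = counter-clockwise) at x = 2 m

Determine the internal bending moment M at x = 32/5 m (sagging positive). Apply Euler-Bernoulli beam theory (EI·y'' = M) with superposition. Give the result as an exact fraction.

Load 1 — triangular load w₀=16 kN/m (0→w₀ over full span):
  M_1 = 3w₀Lx/20 - w₀L²/30 - w₀x³/(6L) = 3·16·8·(32/5)/20 - 16·8²/30 - 16·(32/5)³/(6·8) = 512/375 kN·m
Load 2 — uniform load w=13 kN/m over full span:
  M_2 = wLx/2 - wL²/12 - wx²/2 = 13·8·(32/5)/2 - 13·8²/12 - 13·(32/5)²/2 = -208/75 kN·m
Load 3 — applied couple M₀=2 kN·m at a=2 m (b=L-a=6):
  M_3 = R_Ax - M_A - M₀  [x>a] with R_A=9/32, M_A=-3/8 = (9/32)·(32/5) - (-3/8) - 2 = 7/40 kN·m
Superposition: M = Σ M_i = -1233/1000 kN·m ≈ -1.233000 kN·m

M(32/5) = -1233/1000 kN·m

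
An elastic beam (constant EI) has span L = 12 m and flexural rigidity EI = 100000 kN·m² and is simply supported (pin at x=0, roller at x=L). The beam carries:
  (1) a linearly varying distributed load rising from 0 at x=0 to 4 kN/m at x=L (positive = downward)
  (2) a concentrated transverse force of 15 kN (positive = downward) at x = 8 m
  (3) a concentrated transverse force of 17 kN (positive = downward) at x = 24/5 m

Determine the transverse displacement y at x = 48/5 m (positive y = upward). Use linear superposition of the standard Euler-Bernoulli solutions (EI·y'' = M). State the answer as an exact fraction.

Load 1 — triangular load w₀=4 kN/m (0→w₀ over full span):
  y_1 = -w₀x(7L⁴-10L²x²+3x⁴)/(360LEI) = -4·(48/5)·(7·12⁴-10·12²·(48/5)²+3·(48/5)⁴)/(360·12·100000) = -164592/48828125 m
Load 2 — point force P=15 kN at a=8 m (b=L-a=4):
  y_2 = -Pa(L-x)(2Lx-a²-x²)/(6LEI)  [x>a] = -15·8·(12-(48/5))·(2·12·(48/5)-8²-(48/5)²)/(6·12·100000) = -232/78125 m
Load 3 — point force P=17 kN at a=24/5 m (b=L-a=36/5):
  y_3 = -Pa(L-x)(2Lx-a²-x²)/(6LEI)  [x>a] = -17·(24/5)·(12-(48/5))·(2·12·(48/5)-(24/5)²-(48/5)²)/(6·12·100000) = -1224/390625 m
Superposition: y = Σ y_i = -462592/48828125 m ≈ -0.009474 m

y(48/5) = -462592/48828125 m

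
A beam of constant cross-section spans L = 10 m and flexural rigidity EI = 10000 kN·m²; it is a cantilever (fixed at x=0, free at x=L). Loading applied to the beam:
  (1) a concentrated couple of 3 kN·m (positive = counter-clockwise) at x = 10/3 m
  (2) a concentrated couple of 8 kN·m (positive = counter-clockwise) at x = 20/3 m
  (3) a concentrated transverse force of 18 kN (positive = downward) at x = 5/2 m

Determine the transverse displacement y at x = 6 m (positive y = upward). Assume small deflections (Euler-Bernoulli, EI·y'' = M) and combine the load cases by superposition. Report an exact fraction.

Load 1 — applied couple M₀=3 kN·m at a=10/3 m (b=L-a=20/3):
  y_1 = M₀a(2x-a)/(2EI)  [x>a] = 3·(10/3)·(2·6-(10/3))/(2·10000) = 13/3000 m
Load 2 — applied couple M₀=8 kN·m at a=20/3 m (b=L-a=10/3):
  y_2 = M₀x²/(2EI)  [x≤a] = 8·6²/(2·10000) = 9/625 m
Load 3 — point force P=18 kN at a=5/2 m (b=L-a=15/2):
  y_3 = -Pa²(3x-a)/(6EI)  [x>a] = -18·(5/2)²·(3·6-(5/2))/(6·10000) = -93/3200 m
Superposition: y = Σ y_i = -2479/240000 m ≈ -0.010329 m

y(6) = -2479/240000 m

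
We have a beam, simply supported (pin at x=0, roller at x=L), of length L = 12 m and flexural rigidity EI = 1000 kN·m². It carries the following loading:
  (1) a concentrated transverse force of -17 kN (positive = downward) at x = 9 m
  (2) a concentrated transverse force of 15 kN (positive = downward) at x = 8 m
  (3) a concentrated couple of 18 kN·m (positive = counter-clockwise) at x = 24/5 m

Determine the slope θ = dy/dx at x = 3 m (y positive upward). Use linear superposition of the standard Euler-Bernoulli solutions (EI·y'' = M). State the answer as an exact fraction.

θ(3) = 589/300000 rad

Load 1 — point force P=-17 kN at a=9 m (b=L-a=3):
  θ_1 = -Pb(L²-b²-3x²)/(6LEI)  [x≤a] = -(-17)·3·(12²-3²-3·3²)/(6·12·1000) = 153/2000 rad
Load 2 — point force P=15 kN at a=8 m (b=L-a=4):
  θ_2 = -Pb(L²-b²-3x²)/(6LEI)  [x≤a] = -15·4·(12²-4²-3·3²)/(6·12·1000) = -101/1200 rad
Load 3 — applied couple M₀=18 kN·m at a=24/5 m (b=L-a=36/5):
  θ_3 = (M₀x²/(2L)+C₁)/EI  [x≤a] with C₁=M₀(3b²-L²)/(6L)=72/25 = (18·3²/(2·12)+(72/25))/1000 = 963/100000 rad
Superposition: θ = Σ θ_i = 589/300000 rad ≈ 0.001963 rad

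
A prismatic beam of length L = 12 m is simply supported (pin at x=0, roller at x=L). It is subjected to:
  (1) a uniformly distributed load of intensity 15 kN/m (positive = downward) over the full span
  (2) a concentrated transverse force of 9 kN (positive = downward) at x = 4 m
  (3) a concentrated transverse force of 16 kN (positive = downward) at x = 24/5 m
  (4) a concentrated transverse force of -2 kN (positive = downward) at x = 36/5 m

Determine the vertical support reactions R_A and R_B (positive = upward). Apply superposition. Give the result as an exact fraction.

R_A = 524/5 kN, R_B = 491/5 kN

Load 1 — uniform load w=15 kN/m over full span:
  R_A = wL/2 = 15·12/2 = 90 kN
  R_B = wL/2 = 15·12/2 = 90 kN
Load 2 — point force P=9 kN at a=4 m (b=L-a=8):
  R_A = Pb/L = 9·8/12 = 6 kN
  R_B = Pa/L = 9·4/12 = 3 kN
Load 3 — point force P=16 kN at a=24/5 m (b=L-a=36/5):
  R_A = Pb/L = 16·(36/5)/12 = 48/5 kN
  R_B = Pa/L = 16·(24/5)/12 = 32/5 kN
Load 4 — point force P=-2 kN at a=36/5 m (b=L-a=24/5):
  R_A = Pb/L = (-2)·(24/5)/12 = -4/5 kN
  R_B = Pa/L = (-2)·(36/5)/12 = -6/5 kN
Superposition: R_A = 524/5 kN, R_B = 491/5 kN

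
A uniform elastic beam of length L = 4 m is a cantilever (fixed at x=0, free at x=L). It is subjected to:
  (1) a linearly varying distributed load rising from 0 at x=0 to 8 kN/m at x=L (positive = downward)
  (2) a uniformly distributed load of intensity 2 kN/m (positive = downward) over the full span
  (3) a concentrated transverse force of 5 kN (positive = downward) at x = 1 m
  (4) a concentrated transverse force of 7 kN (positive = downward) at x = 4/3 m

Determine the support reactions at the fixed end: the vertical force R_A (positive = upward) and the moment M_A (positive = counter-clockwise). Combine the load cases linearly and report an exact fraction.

R_A = 36 kN, M_A = 73 kN·m

Load 1 — triangular load w₀=8 kN/m (0→w₀ over full span):
  R_A = w₀L/2 = 8·4/2 = 16 kN
  M_A = w₀L²/3 = 8·4²/3 = 128/3 kN·m
Load 2 — uniform load w=2 kN/m over full span:
  R_A = wL = 2·4 = 8 kN
  M_A = wL²/2 = 2·4²/2 = 16 kN·m
Load 3 — point force P=5 kN at a=1 m (b=L-a=3):
  R_A = P = 5 kN
  M_A = Pa = 5·1 = 5 kN·m
Load 4 — point force P=7 kN at a=4/3 m (b=L-a=8/3):
  R_A = P = 7 kN
  M_A = Pa = 7·(4/3) = 28/3 kN·m
Superposition: R_A = 36 kN, M_A = 73 kN·m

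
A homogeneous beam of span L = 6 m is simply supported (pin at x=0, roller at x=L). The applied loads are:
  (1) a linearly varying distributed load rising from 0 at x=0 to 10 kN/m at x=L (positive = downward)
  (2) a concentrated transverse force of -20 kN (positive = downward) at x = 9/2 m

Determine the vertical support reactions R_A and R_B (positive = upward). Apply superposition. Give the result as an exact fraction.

R_A = 5 kN, R_B = 5 kN

Load 1 — triangular load w₀=10 kN/m (0→w₀ over full span):
  R_A = w₀L/6 = 10·6/6 = 10 kN
  R_B = w₀L/3 = 10·6/3 = 20 kN
Load 2 — point force P=-20 kN at a=9/2 m (b=L-a=3/2):
  R_A = Pb/L = (-20)·(3/2)/6 = -5 kN
  R_B = Pa/L = (-20)·(9/2)/6 = -15 kN
Superposition: R_A = 5 kN, R_B = 5 kN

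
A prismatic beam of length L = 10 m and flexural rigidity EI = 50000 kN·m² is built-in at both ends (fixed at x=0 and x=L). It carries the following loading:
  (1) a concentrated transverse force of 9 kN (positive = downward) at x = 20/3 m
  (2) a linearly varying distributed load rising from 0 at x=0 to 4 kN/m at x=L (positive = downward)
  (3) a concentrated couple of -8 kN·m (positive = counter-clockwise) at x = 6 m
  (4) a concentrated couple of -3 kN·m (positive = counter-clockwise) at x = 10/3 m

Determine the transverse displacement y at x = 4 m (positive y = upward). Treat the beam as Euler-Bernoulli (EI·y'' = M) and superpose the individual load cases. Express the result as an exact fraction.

Load 1 — point force P=9 kN at a=20/3 m (b=L-a=10/3):
  y_1 = -Pb²x²(3aL-(3a+b)x)/(6L³EI)  [x≤a] = -9·(10/3)²·4²·(3·(20/3)·10-(3·(20/3)+(10/3))·4)/(6·10³·50000) = -16/28125 m
Load 2 — triangular load w₀=4 kN/m (0→w₀ over full span):
  y_2 = -w₀x²(L-x)²(x+2L)/(120LEI) = -4·4²·(10-4)²·(4+2·10)/(120·10·50000) = -72/78125 m
Load 3 — applied couple M₀=-8 kN·m at a=6 m (b=L-a=4):
  y_3 = (R_Ax³/6 - M_Ax²/2)/EI  [x≤a] with R_A=-144/125, M_A=-64/25 = ((-144/125)·4³/6 - (-64/25)·4²/2)/50000 = 64/390625 m
Load 4 — applied couple M₀=-3 kN·m at a=10/3 m (b=L-a=20/3):
  y_4 = (R_Ax³/6 - M_Ax²/2 - M₀(x-a)²/2)/EI  [x>a] with R_A=-2/5, M_A=0 = ((-2/5)·4³/6 - 0·4²/2 - (-3)·(4-(10/3))²/2)/50000 = -9/125000 m
Superposition: y = Σ y_i = -39337/28125000 m ≈ -0.001399 m

y(4) = -39337/28125000 m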